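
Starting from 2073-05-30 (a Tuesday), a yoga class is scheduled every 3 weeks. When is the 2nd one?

The 2nd occurrence is 1 interval after the first: 1 × 21 = 21 days after 2073-05-30.
May has 31 days — 1 day to the end of May leaves 20.
20 days into June → 2073-06-20.

2073-06-20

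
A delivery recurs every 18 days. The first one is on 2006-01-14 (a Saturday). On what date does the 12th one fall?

The 12th occurrence is 11 intervals after the first: 11 × 18 = 198 days after 2006-01-14.
January has 31 days — 17 days to the end of January leaves 181.
February has 28 days (153 left).
March has 31 days (122 left).
April has 30 days (92 left).
May has 31 days (61 left).
June has 30 days (31 left).
31 days into July → 2006-07-31.

2006-07-31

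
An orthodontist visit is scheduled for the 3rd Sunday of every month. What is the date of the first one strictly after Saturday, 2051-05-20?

2051-05-21

May 2051 starts on a Monday; its first Sunday is the 7th, so the 3rd Sunday is the 21st — 2051-05-21.
2051-05-21 is after 2051-05-20, so that is the next one.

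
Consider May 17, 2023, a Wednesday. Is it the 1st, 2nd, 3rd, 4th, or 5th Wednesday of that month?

Day 17 falls in week ⌈17/7⌉ of the month.
Days 1–7 hold the 1st Wednesday, 8–14 the 2nd, 15–21 the 3rd, 22–28 the 4th, 29–31 the 5th.
17 is in the range for the 3rd.

3rd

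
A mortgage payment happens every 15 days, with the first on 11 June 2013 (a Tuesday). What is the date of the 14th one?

The 14th occurrence is 13 intervals after the first: 13 × 15 = 195 days after 11 June 2013.
June has 30 days — 19 days to the end of June leaves 176.
July has 31 days (145 left).
August has 31 days (114 left).
September has 30 days (84 left).
October has 31 days (53 left).
November has 30 days (23 left).
23 days into December → 23 December 2013.

23 December 2013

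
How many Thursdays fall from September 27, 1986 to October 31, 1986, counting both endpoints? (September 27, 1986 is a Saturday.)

September 27, 1986 is a Saturday; the first Thursday on or after it is October 2, 1986 (5 days later).
From October 2, 1986 to October 31, 1986 is 31 − 2 = 29 days.
29 ÷ 7 = 4 full weeks with remainder 1, so 4 more Thursdays after the first → 5.

5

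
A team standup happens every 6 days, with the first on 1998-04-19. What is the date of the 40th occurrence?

The 40th occurrence is 39 intervals after the first: 39 × 6 = 234 days after 1998-04-19.
April has 30 days — 11 days to the end of April leaves 223.
May has 31 days (192 left).
June has 30 days (162 left).
July has 31 days (131 left).
August has 31 days (100 left).
September has 30 days (70 left).
October has 31 days (39 left).
November has 30 days (9 left).
9 days into December → 1998-12-09.

1998-12-09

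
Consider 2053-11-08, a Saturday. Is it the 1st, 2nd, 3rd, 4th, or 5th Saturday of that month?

Day 8 falls in week ⌈8/7⌉ of the month.
Days 1–7 hold the 1st Saturday, 8–14 the 2nd, 15–21 the 3rd, 22–28 the 4th, 29–31 the 5th.
8 is in the range for the 2nd.

2nd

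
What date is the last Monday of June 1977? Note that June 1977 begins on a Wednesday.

1977-06-27

June 1977 begins on a Wednesday, so the first Monday is June 6 (5 days later).
June 1977 has 30 days. Adding weeks: 6, 13, 20, 27 — the last one ≤ 30 is the 27th.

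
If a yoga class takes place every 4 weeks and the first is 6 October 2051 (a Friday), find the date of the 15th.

1 November 2052

The 15th occurrence is 14 intervals after the first: 14 × 28 = 392 days after 6 October 2051.
October has 31 days — 25 days to the end of October leaves 367.
November has 30 days (337 left).
December has 31 days (306 left).
January has 31 days (275 left).
February has 29 days (246 left).
March has 31 days (215 left).
April has 30 days (185 left).
May has 31 days (154 left).
June has 30 days (124 left).
July has 31 days (93 left).
August has 31 days (62 left).
September has 30 days (32 left).
October has 31 days (1 left).
1 day into November → 1 November 2052.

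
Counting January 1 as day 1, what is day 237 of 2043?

January has 31 days (237 − 31 = 206 remain).
February has 28 days (206 − 28 = 178 remain).
March has 31 days (178 − 31 = 147 remain).
April has 30 days (147 − 30 = 117 remain).
May has 31 days (117 − 31 = 86 remain).
June has 30 days (86 − 30 = 56 remain).
July has 31 days (56 − 31 = 25 remain).
25 into August → August 25.

2043-08-25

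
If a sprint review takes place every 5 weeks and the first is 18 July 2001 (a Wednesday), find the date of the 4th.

The 4th occurrence is 3 intervals after the first: 3 × 35 = 105 days after 18 July 2001.
July has 31 days — 13 days to the end of July leaves 92.
August has 31 days (61 left).
September has 30 days (31 left).
31 days into October → 31 October 2001.

31 October 2001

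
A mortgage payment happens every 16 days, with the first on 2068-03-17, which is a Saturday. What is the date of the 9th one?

The 9th occurrence is 8 intervals after the first: 8 × 16 = 128 days after 2068-03-17.
March has 31 days — 14 days to the end of March leaves 114.
April has 30 days (84 left).
May has 31 days (53 left).
June has 30 days (23 left).
23 days into July → 2068-07-23.

2068-07-23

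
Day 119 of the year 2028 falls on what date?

Jan has 31 days (119 − 31 = 88 remain).
Feb has 29 days (88 − 29 = 59 remain).
Mar has 31 days (59 − 31 = 28 remain).
28 into Apr → Apr 28.

Apr 28, 2028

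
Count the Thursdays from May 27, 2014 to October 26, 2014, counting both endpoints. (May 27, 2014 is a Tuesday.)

22

May 27, 2014 is a Tuesday; the first Thursday on or after it is May 29, 2014 (2 days later).
From May 29, 2014 to October 26, 2014: 2 + 30 + 31 + 31 + 30 + 26 = 150 days (rest of May, June, July, August, September, October).
150 ÷ 7 = 21 full weeks with remainder 3, so 21 more Thursdays after the first → 22.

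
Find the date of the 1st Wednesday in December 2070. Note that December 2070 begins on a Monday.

December 2070 begins on a Monday, so the first Wednesday is December 3 (2 days later).

2070-12-03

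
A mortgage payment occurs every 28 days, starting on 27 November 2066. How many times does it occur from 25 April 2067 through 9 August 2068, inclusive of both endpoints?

17

Occurrences land 28·i days after 27 November 2066 for i = 0, 1, 2, …
25 April 2067 is 149 days after the start; 149 ÷ 28 = 5 remainder 9; since the remainder is 9, round up to i = 6. First occurrence in the window: #7 on 14 May 2067 (6×28 = 168 days in).
9 August 2068 is 621 days after the start; 621 ÷ 28 = 22 remainder 5. Last occurrence in the window: #23 on 4 August 2068.
Occurrences #7 through #23: 17 in total.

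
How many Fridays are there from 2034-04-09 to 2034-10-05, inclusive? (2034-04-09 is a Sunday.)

25

2034-04-09 is a Sunday; the first Friday on or after it is 2034-04-14 (5 days later).
From 2034-04-14 to 2034-10-05: 16 + 31 + 30 + 31 + 31 + 30 + 5 = 174 days (rest of April, May, June, July, August, September, October).
174 ÷ 7 = 24 full weeks with remainder 6, so 24 more Fridays after the first → 25.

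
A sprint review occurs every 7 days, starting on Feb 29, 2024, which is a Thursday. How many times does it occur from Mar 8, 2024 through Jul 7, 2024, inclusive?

Occurrences land 7·i days after Feb 29, 2024 for i = 0, 1, 2, …
Mar 8, 2024 is 8 days after the start; 8 ÷ 7 = 1 remainder 1; since the remainder is 1, round up to i = 2. First occurrence in the window: #3 on Mar 14, 2024 (2×7 = 14 days in).
Jul 7, 2024 is 129 days after the start; 129 ÷ 7 = 18 remainder 3. Last occurrence in the window: #19 on Jul 4, 2024.
Occurrences #3 through #19: 17 in total.

17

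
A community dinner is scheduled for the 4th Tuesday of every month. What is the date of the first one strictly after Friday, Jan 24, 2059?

Jan 28, 2059

Jan 2059 starts on a Wednesday; its first Tuesday is the 7th, so the 4th Tuesday is the 28th — Jan 28, 2059.
Jan 28, 2059 is after Jan 24, 2059, so that is the next one.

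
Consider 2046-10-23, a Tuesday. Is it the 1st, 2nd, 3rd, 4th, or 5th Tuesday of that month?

Day 23 falls in week ⌈23/7⌉ of the month.
Days 1–7 hold the 1st Tuesday, 8–14 the 2nd, 15–21 the 3rd, 22–28 the 4th, 29–31 the 5th.
23 is in the range for the 4th.

4th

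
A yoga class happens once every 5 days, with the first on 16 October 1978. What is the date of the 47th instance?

The 47th occurrence is 46 intervals after the first: 46 × 5 = 230 days after 16 October 1978.
October has 31 days — 15 days to the end of October leaves 215.
November has 30 days (185 left).
December has 31 days (154 left).
January has 31 days (123 left).
February has 28 days (95 left).
March has 31 days (64 left).
April has 30 days (34 left).
May has 31 days (3 left).
3 days into June → 3 June 1979.

3 June 1979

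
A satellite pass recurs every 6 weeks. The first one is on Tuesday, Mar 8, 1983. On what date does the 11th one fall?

May 1, 1984

The 11th occurrence is 10 intervals after the first: 10 × 42 = 420 days after Mar 8, 1983.
Mar has 31 days — 23 days to the end of Mar leaves 397.
Apr has 30 days (367 left).
May has 31 days (336 left).
Jun has 30 days (306 left).
Jul has 31 days (275 left).
Aug has 31 days (244 left).
Sep has 30 days (214 left).
Oct has 31 days (183 left).
Nov has 30 days (153 left).
Dec has 31 days (122 left).
Jan has 31 days (91 left).
Feb has 29 days (62 left).
Mar has 31 days (31 left).
Apr has 30 days (1 left).
1 day into May → May 1, 1984.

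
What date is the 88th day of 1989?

January has 31 days (88 − 31 = 57 remain).
February has 28 days (57 − 28 = 29 remain).
29 into March → March 29.

March 29, 1989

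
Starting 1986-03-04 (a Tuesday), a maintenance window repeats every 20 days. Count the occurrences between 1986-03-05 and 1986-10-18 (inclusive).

11

Occurrences land 20·i days after 1986-03-04 for i = 0, 1, 2, …
1986-03-05 is 1 day after the start; 1 ÷ 20 = 0 remainder 1; since the remainder is 1, round up to i = 1. First occurrence in the window: #2 on 1986-03-24 (1×20 = 20 days in).
1986-10-18 is 228 days after the start; 228 ÷ 20 = 11 remainder 8. Last occurrence in the window: #12 on 1986-10-10.
Occurrences #2 through #12: 11 in total.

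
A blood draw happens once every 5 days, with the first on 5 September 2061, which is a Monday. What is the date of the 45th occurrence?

13 April 2062

The 45th occurrence is 44 intervals after the first: 44 × 5 = 220 days after 5 September 2061.
September has 30 days — 25 days to the end of September leaves 195.
October has 31 days (164 left).
November has 30 days (134 left).
December has 31 days (103 left).
January has 31 days (72 left).
February has 28 days (44 left).
March has 31 days (13 left).
13 days into April → 13 April 2062.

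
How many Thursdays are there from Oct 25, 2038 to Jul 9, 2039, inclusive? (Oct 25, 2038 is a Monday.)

37

Oct 25, 2038 is a Monday; the first Thursday on or after it is Oct 28, 2038 (3 days later).
From Oct 28, 2038 to Jul 9, 2039: 3 + 30 + 31 + 31 + 28 + 31 + 30 + 31 + 30 + 9 = 254 days (rest of Oct, Nov, Dec, Jan, Feb, Mar, Apr, May, Jun, Jul).
254 ÷ 7 = 36 full weeks with remainder 2, so 36 more Thursdays after the first → 37.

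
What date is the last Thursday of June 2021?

24 June 2021

June 2021 begins on a Tuesday, so the first Thursday is June 3 (2 days later).
June 2021 has 30 days. Adding weeks: 3, 10, 17, 24 — the last one ≤ 30 is the 24th.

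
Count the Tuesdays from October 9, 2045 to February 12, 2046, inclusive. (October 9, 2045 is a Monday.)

18

October 9, 2045 is a Monday; the first Tuesday on or after it is October 10, 2045 (1 day later).
From October 10, 2045 to February 12, 2046: 21 + 30 + 31 + 31 + 12 = 125 days (rest of October, November, December, January, February).
125 ÷ 7 = 17 full weeks with remainder 6, so 17 more Tuesdays after the first → 18.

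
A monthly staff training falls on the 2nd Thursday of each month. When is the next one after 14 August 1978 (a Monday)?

14 September 1978

August 1978 starts on a Tuesday; its first Thursday is the 3rd, so the 2nd Thursday is the 10th — 10 August 1978.
That is not after 14 August 1978, so look at September 1978.
September 1978 starts on a Friday; its first Thursday is the 7th, so the 2nd Thursday is the 14th — 14 September 1978.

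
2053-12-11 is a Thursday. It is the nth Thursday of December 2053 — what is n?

Day 11 falls in week ⌈11/7⌉ of the month.
Days 1–7 hold the 1st Thursday, 8–14 the 2nd, 15–21 the 3rd, 22–28 the 4th, 29–31 the 5th.
11 is in the range for the 2nd.

2nd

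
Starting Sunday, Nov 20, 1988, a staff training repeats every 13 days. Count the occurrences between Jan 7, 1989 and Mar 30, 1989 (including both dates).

7

Occurrences land 13·i days after Nov 20, 1988 for i = 0, 1, 2, …
Jan 7, 1989 is 48 days after the start; 48 ÷ 13 = 3 remainder 9; since the remainder is 9, round up to i = 4. First occurrence in the window: #5 on Jan 11, 1989 (4×13 = 52 days in).
Mar 30, 1989 is 130 days after the start; 130 ÷ 13 = 10 remainder 0. Last occurrence in the window: #11 on Mar 30, 1989.
Occurrences #5 through #11: 7 in total.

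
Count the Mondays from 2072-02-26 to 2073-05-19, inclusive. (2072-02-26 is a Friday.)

2072-02-26 is a Friday; the first Monday on or after it is 2072-02-29 (3 days later).
From 2072-02-29 to 2073-05-19: 306 + 139 = 445 days (rest of 2072, to 2073-05-19 in 2073).
445 ÷ 7 = 63 full weeks with remainder 4, so 63 more Mondays after the first → 64.

64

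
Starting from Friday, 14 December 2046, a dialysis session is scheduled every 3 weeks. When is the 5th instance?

8 March 2047

The 5th occurrence is 4 intervals after the first: 4 × 21 = 84 days after 14 December 2046.
December has 31 days — 17 days to the end of December leaves 67.
January has 31 days (36 left).
February has 28 days (8 left).
8 days into March → 8 March 2047.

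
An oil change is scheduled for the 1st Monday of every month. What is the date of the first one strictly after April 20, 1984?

May 7, 1984

April 1984 starts on a Sunday, so its 1st Monday is April 2, 1984 (1 day in).
That is not after April 20, 1984, so look at May 1984.
May 1984 starts on a Tuesday, so its 1st Monday is May 7, 1984 (6 days in).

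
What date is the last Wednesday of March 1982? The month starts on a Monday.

March 1982 begins on a Monday, so the first Wednesday is March 3 (2 days later).
March 1982 has 31 days. Adding weeks: 3, 10, 17, 24, 31 — the last one ≤ 31 is the 31st.

March 31, 1982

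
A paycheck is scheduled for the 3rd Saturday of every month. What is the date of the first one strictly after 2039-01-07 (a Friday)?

2039-01-15

January 2039 starts on a Saturday; its first Saturday is the 1st, so the 3rd Saturday is the 15th — 2039-01-15.
2039-01-15 is after 2039-01-07, so that is the next one.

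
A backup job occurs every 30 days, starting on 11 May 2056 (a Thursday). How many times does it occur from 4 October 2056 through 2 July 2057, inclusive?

9

Occurrences land 30·i days after 11 May 2056 for i = 0, 1, 2, …
4 October 2056 is 146 days after the start; 146 ÷ 30 = 4 remainder 26; since the remainder is 26, round up to i = 5. First occurrence in the window: #6 on 8 October 2056 (5×30 = 150 days in).
2 July 2057 is 417 days after the start; 417 ÷ 30 = 13 remainder 27. Last occurrence in the window: #14 on 5 June 2057.
Occurrences #6 through #14: 9 in total.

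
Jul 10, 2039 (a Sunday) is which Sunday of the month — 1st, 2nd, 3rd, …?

2nd

Day 10 falls in week ⌈10/7⌉ of the month.
Days 1–7 hold the 1st Sunday, 8–14 the 2nd, 15–21 the 3rd, 22–28 the 4th, 29–31 the 5th.
10 is in the range for the 2nd.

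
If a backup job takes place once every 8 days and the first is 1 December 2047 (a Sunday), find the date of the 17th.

7 April 2048

The 17th occurrence is 16 intervals after the first: 16 × 8 = 128 days after 1 December 2047.
December has 31 days — 30 days to the end of December leaves 98.
January has 31 days (67 left).
February has 29 days (38 left).
March has 31 days (7 left).
7 days into April → 7 April 2048.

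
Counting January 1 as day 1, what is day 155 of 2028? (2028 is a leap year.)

January has 31 days (155 − 31 = 124 remain).
February has 29 days (124 − 29 = 95 remain).
March has 31 days (95 − 31 = 64 remain).
April has 30 days (64 − 30 = 34 remain).
May has 31 days (34 − 31 = 3 remain).
3 into June → June 3.

June 3, 2028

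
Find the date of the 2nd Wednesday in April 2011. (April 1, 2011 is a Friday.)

April 2011 begins on a Friday, so the first Wednesday is April 6 (5 days later).
The 2nd Wednesday is 1 weeks later: 6 + 7 = 13.

April 13, 2011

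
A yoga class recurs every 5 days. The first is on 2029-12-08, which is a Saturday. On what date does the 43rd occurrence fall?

The 43rd occurrence is 42 intervals after the first: 42 × 5 = 210 days after 2029-12-08.
December has 31 days — 23 days to the end of December leaves 187.
January has 31 days (156 left).
February has 28 days (128 left).
March has 31 days (97 left).
April has 30 days (67 left).
May has 31 days (36 left).
June has 30 days (6 left).
6 days into July → 2030-07-06.

2030-07-06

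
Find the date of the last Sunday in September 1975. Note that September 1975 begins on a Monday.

September 1975 begins on a Monday, so the first Sunday is September 7 (6 days later).
September 1975 has 30 days. Adding weeks: 7, 14, 21, 28 — the last one ≤ 30 is the 28th.

1975-09-28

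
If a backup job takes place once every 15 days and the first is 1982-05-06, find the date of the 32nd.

The 32nd occurrence is 31 intervals after the first: 31 × 15 = 465 days after 1982-05-06.
May has 31 days — 25 days to the end of May leaves 440.
From end of May to end of 1982 is 214 days (226 left).
January has 31 days (195 left).
February has 28 days (167 left).
March has 31 days (136 left).
April has 30 days (106 left).
May has 31 days (75 left).
June has 30 days (45 left).
July has 31 days (14 left).
14 days into August → 1983-08-14.

1983-08-14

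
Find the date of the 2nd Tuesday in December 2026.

The first Tuesday of December 2026 is December 1.
The 2nd Tuesday is 1 weeks later: 1 + 7 = 8.

December 8, 2026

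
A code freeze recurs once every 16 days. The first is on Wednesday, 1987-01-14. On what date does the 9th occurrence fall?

1987-05-22

The 9th occurrence is 8 intervals after the first: 8 × 16 = 128 days after 1987-01-14.
January has 31 days — 17 days to the end of January leaves 111.
February has 28 days (83 left).
March has 31 days (52 left).
April has 30 days (22 left).
22 days into May → 1987-05-22.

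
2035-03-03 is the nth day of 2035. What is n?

Days in months before March: 31 + 28 = 59.
Plus 3 days into March → day 62.

62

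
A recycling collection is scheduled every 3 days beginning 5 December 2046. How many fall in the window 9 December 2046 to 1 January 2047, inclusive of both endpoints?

8

Occurrences land 3·i days after 5 December 2046 for i = 0, 1, 2, …
9 December 2046 is 4 days after the start; 4 ÷ 3 = 1 remainder 1; since the remainder is 1, round up to i = 2. First occurrence in the window: #3 on 11 December 2046 (2×3 = 6 days in).
1 January 2047 is 27 days after the start; 27 ÷ 3 = 9 remainder 0. Last occurrence in the window: #10 on 1 January 2047.
Occurrences #3 through #10: 8 in total.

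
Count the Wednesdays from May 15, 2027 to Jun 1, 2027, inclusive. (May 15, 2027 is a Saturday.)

May 15, 2027 is a Saturday; the first Wednesday on or after it is May 19, 2027 (4 days later).
From May 19, 2027 to Jun 1, 2027: 12 + 1 = 13 days (rest of May, Jun).
13 ÷ 7 = 1 full weeks with remainder 6, so 1 more Wednesdays after the first → 2.

2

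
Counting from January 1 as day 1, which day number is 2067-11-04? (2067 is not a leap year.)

Days in months before November: 31 + 28 + 31 + 30 + 31 + 30 + 31 + 31 + 30 + 31 = 304.
Plus 4 days into November → day 308.

308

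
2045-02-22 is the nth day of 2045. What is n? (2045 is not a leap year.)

53

Days in months before February: 31 = 31.
Plus 22 days into February → day 53.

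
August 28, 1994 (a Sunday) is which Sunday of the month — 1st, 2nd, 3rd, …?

Day 28 falls in week ⌈28/7⌉ of the month.
Days 1–7 hold the 1st Sunday, 8–14 the 2nd, 15–21 the 3rd, 22–28 the 4th, 29–31 the 5th.
28 is in the range for the 4th.

4th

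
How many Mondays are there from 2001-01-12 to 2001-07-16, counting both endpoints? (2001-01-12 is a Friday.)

27

2001-01-12 is a Friday; the first Monday on or after it is 2001-01-15 (3 days later).
From 2001-01-15 to 2001-07-16: 16 + 28 + 31 + 30 + 31 + 30 + 16 = 182 days (rest of January, February, March, April, May, June, July).
182 ÷ 7 = 26 full weeks with remainder 0, so 26 more Mondays after the first → 27.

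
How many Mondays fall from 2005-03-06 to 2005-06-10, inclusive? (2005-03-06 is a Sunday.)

2005-03-06 is a Sunday; the first Monday on or after it is 2005-03-07 (1 day later).
From 2005-03-07 to 2005-06-10: 24 + 30 + 31 + 10 = 95 days (rest of March, April, May, June).
95 ÷ 7 = 13 full weeks with remainder 4, so 13 more Mondays after the first → 14.

14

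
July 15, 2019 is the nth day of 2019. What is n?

196

Days in months before July: 31 + 28 + 31 + 30 + 31 + 30 = 181.
Plus 15 days into July → day 196.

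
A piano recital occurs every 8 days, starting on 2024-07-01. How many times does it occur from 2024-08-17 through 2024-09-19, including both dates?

5

Occurrences land 8·i days after 2024-07-01 for i = 0, 1, 2, …
2024-08-17 is 47 days after the start; 47 ÷ 8 = 5 remainder 7; since the remainder is 7, round up to i = 6. First occurrence in the window: #7 on 2024-08-18 (6×8 = 48 days in).
2024-09-19 is 80 days after the start; 80 ÷ 8 = 10 remainder 0. Last occurrence in the window: #11 on 2024-09-19.
Occurrences #7 through #11: 5 in total.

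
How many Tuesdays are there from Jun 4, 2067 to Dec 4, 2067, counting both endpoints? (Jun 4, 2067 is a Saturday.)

26

Jun 4, 2067 is a Saturday; the first Tuesday on or after it is Jun 7, 2067 (3 days later).
From Jun 7, 2067 to Dec 4, 2067: 23 + 31 + 31 + 30 + 31 + 30 + 4 = 180 days (rest of Jun, Jul, Aug, Sep, Oct, Nov, Dec).
180 ÷ 7 = 25 full weeks with remainder 5, so 25 more Tuesdays after the first → 26.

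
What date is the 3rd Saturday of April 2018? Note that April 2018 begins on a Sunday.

2018-04-21

April 2018 begins on a Sunday, so the first Saturday is April 7 (6 days later).
The 3rd Saturday is 2 weeks later: 7 + 14 = 21.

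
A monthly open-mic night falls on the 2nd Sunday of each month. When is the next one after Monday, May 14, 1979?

June 10, 1979

May 1979 starts on a Tuesday; its first Sunday is the 6th, so the 2nd Sunday is the 13th — May 13, 1979.
That is not after May 14, 1979, so look at June 1979.
June 1979 starts on a Friday; its first Sunday is the 3rd, so the 2nd Sunday is the 10th — June 10, 1979.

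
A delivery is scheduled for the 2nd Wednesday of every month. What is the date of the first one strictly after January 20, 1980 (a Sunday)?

January 1980 starts on a Tuesday; its first Wednesday is the 2nd, so the 2nd Wednesday is the 9th — January 9, 1980.
That is not after January 20, 1980, so look at February 1980.
February 1980 starts on a Friday; its first Wednesday is the 6th, so the 2nd Wednesday is the 13th — February 13, 1980.

February 13, 1980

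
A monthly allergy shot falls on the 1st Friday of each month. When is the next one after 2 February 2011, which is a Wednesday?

4 February 2011

February 2011 starts on a Tuesday, so its 1st Friday is 4 February 2011 (3 days in).
4 February 2011 is after 2 February 2011, so that is the next one.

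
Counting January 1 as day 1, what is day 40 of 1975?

Feb 9, 1975

Jan has 31 days (40 − 31 = 9 remain).
9 into Feb → Feb 9.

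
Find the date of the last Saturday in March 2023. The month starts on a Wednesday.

2023-03-25

March 2023 begins on a Wednesday, so the first Saturday is March 4 (3 days later).
March 2023 has 31 days. Adding weeks: 4, 11, 18, 25 — the last one ≤ 31 is the 25th.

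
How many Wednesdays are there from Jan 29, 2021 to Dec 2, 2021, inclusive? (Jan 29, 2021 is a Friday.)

44

Jan 29, 2021 is a Friday; the first Wednesday on or after it is Feb 3, 2021 (5 days later).
From Feb 3, 2021 to Dec 2, 2021: 25 + 31 + 30 + 31 + 30 + 31 + 31 + 30 + 31 + 30 + 2 = 302 days (rest of Feb, Mar, Apr, May, Jun, Jul, Aug, Sep, Oct, Nov, Dec).
302 ÷ 7 = 43 full weeks with remainder 1, so 43 more Wednesdays after the first → 44.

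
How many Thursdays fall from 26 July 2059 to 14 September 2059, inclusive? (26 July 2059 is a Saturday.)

7

26 July 2059 is a Saturday; the first Thursday on or after it is 31 July 2059 (5 days later).
From 31 July 2059 to 14 September 2059: 0 + 31 + 14 = 45 days (rest of July, August, September).
45 ÷ 7 = 6 full weeks with remainder 3, so 6 more Thursdays after the first → 7.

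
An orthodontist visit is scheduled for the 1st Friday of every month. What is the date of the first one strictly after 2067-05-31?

2067-06-03

May 2067 starts on a Sunday, so its 1st Friday is 2067-05-06 (5 days in).
That is not after 2067-05-31, so look at June 2067.
June 2067 starts on a Wednesday, so its 1st Friday is 2067-06-03 (2 days in).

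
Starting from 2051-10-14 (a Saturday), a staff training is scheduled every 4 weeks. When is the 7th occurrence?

The 7th occurrence is 6 intervals after the first: 6 × 28 = 168 days after 2051-10-14.
October has 31 days — 17 days to the end of October leaves 151.
November has 30 days (121 left).
December has 31 days (90 left).
January has 31 days (59 left).
February has 29 days (30 left).
30 days into March → 2052-03-30.

2052-03-30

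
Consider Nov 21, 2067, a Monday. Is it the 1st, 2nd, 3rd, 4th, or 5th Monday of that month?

Day 21 falls in week ⌈21/7⌉ of the month.
Days 1–7 hold the 1st Monday, 8–14 the 2nd, 15–21 the 3rd, 22–28 the 4th, 29–31 the 5th.
21 is in the range for the 3rd.

3rd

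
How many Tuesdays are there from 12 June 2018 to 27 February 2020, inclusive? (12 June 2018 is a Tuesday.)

12 June 2018 is a Tuesday; the first Tuesday on or after it is 12 June 2018.
From 12 June 2018 to 27 February 2020: 202 + 365 + 58 = 625 days (rest of 2018, 2019, to 27 February 2020 in 2020).
625 ÷ 7 = 89 full weeks with remainder 2, so 89 more Tuesdays after the first → 90.

90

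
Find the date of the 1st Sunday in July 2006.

2006-07-02

July 2006 begins on a Saturday, so the first Sunday is July 2 (1 day later).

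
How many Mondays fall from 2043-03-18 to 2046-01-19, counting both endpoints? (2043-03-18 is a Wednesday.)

148

2043-03-18 is a Wednesday; the first Monday on or after it is 2043-03-23 (5 days later).
From 2043-03-23 to 2046-01-19: 283 + 366 + 365 + 19 = 1033 days (rest of 2043, 2044, 2045, to 2046-01-19 in 2046).
1033 ÷ 7 = 147 full weeks with remainder 4, so 147 more Mondays after the first → 148.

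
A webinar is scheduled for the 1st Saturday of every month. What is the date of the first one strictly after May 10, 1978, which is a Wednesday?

Jun 3, 1978

May 1978 starts on a Monday, so its 1st Saturday is May 6, 1978 (5 days in).
That is not after May 10, 1978, so look at Jun 1978.
Jun 1978 starts on a Thursday, so its 1st Saturday is Jun 3, 1978 (2 days in).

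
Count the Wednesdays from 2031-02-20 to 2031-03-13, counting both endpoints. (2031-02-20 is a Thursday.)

2031-02-20 is a Thursday; the first Wednesday on or after it is 2031-02-26 (6 days later).
From 2031-02-26 to 2031-03-13: 2 + 13 = 15 days (rest of February, March).
15 ÷ 7 = 2 full weeks with remainder 1, so 2 more Wednesdays after the first → 3.

3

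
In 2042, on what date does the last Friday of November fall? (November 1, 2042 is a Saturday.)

28 November 2042

November 2042 begins on a Saturday, so the first Friday is November 7 (6 days later).
November 2042 has 30 days. Adding weeks: 7, 14, 21, 28 — the last one ≤ 30 is the 28th.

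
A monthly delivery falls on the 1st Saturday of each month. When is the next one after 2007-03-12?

March 2007 starts on a Thursday, so its 1st Saturday is 2007-03-03 (2 days in).
That is not after 2007-03-12, so look at April 2007.
April 2007 starts on a Sunday, so its 1st Saturday is 2007-04-07 (6 days in).

2007-04-07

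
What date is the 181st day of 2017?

30 June 2017

January has 31 days (181 − 31 = 150 remain).
February has 28 days (150 − 28 = 122 remain).
March has 31 days (122 − 31 = 91 remain).
April has 30 days (91 − 30 = 61 remain).
May has 31 days (61 − 31 = 30 remain).
30 into June → June 30.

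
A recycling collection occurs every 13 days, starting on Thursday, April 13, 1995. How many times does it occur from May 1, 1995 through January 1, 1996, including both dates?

Occurrences land 13·i days after April 13, 1995 for i = 0, 1, 2, …
May 1, 1995 is 18 days after the start; 18 ÷ 13 = 1 remainder 5; since the remainder is 5, round up to i = 2. First occurrence in the window: #3 on May 9, 1995 (2×13 = 26 days in).
January 1, 1996 is 263 days after the start; 263 ÷ 13 = 20 remainder 3. Last occurrence in the window: #21 on December 29, 1995.
Occurrences #3 through #21: 19 in total.

19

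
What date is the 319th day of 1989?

15 November 1989

January has 31 days (319 − 31 = 288 remain).
February has 28 days (288 − 28 = 260 remain).
March has 31 days (260 − 31 = 229 remain).
April has 30 days (229 − 30 = 199 remain).
May has 31 days (199 − 31 = 168 remain).
June has 30 days (168 − 30 = 138 remain).
July has 31 days (138 − 31 = 107 remain).
August has 31 days (107 − 31 = 76 remain).
September has 30 days (76 − 30 = 46 remain).
October has 31 days (46 − 31 = 15 remain).
15 into November → November 15.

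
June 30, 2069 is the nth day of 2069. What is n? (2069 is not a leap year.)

Days in months before June: 31 + 28 + 31 + 30 + 31 = 151.
Plus 30 days into June → day 181.

181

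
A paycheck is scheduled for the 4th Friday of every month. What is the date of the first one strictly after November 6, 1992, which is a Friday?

November 1992 starts on a Sunday; its first Friday is the 6th, so the 4th Friday is the 27th — November 27, 1992.
November 27, 1992 is after November 6, 1992, so that is the next one.

November 27, 1992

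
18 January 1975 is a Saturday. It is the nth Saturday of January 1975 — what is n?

Day 18 falls in week ⌈18/7⌉ of the month.
Days 1–7 hold the 1st Saturday, 8–14 the 2nd, 15–21 the 3rd, 22–28 the 4th, 29–31 the 5th.
18 is in the range for the 3rd.

3rd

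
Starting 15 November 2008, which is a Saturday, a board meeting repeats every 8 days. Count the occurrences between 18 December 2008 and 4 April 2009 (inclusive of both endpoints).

13

Occurrences land 8·i days after 15 November 2008 for i = 0, 1, 2, …
18 December 2008 is 33 days after the start; 33 ÷ 8 = 4 remainder 1; since the remainder is 1, round up to i = 5. First occurrence in the window: #6 on 25 December 2008 (5×8 = 40 days in).
4 April 2009 is 140 days after the start; 140 ÷ 8 = 17 remainder 4. Last occurrence in the window: #18 on 31 March 2009.
Occurrences #6 through #18: 13 in total.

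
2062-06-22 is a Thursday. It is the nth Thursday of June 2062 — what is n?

4th

Day 22 falls in week ⌈22/7⌉ of the month.
Days 1–7 hold the 1st Thursday, 8–14 the 2nd, 15–21 the 3rd, 22–28 the 4th, 29–31 the 5th.
22 is in the range for the 4th.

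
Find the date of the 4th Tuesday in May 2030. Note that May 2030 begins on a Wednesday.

28 May 2030

May 2030 begins on a Wednesday, so the first Tuesday is May 7 (6 days later).
The 4th Tuesday is 3 weeks later: 7 + 21 = 28.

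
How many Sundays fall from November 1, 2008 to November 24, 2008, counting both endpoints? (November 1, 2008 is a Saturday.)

November 1, 2008 is a Saturday; the first Sunday on or after it is November 2, 2008 (1 day later).
From November 2, 2008 to November 24, 2008 is 24 − 2 = 22 days.
22 ÷ 7 = 3 full weeks with remainder 1, so 3 more Sundays after the first → 4.

4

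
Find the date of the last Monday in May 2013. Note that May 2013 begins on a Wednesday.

May 2013 begins on a Wednesday, so the first Monday is May 6 (5 days later).
May 2013 has 31 days. Adding weeks: 6, 13, 20, 27 — the last one ≤ 31 is the 27th.

May 27, 2013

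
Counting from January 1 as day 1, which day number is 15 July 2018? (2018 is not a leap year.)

Days in months before July: 31 + 28 + 31 + 30 + 31 + 30 = 181.
Plus 15 days into July → day 196.

196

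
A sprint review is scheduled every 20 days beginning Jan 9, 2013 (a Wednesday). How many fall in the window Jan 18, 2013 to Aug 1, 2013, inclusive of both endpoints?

Occurrences land 20·i days after Jan 9, 2013 for i = 0, 1, 2, …
Jan 18, 2013 is 9 days after the start; 9 ÷ 20 = 0 remainder 9; since the remainder is 9, round up to i = 1. First occurrence in the window: #2 on Jan 29, 2013 (1×20 = 20 days in).
Aug 1, 2013 is 204 days after the start; 204 ÷ 20 = 10 remainder 4. Last occurrence in the window: #11 on Jul 28, 2013.
Occurrences #2 through #11: 10 in total.

10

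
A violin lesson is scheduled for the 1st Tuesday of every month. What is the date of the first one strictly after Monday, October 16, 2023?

November 7, 2023

October 2023 starts on a Sunday, so its 1st Tuesday is October 3, 2023 (2 days in).
That is not after October 16, 2023, so look at November 2023.
November 2023 starts on a Wednesday, so its 1st Tuesday is November 7, 2023 (6 days in).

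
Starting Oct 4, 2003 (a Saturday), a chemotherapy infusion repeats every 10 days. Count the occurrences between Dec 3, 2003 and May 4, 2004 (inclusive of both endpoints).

16

Occurrences land 10·i days after Oct 4, 2003 for i = 0, 1, 2, …
Dec 3, 2003 is 60 days after the start; 60 ÷ 10 = 6 remainder 0. First occurrence in the window: #7 on Dec 3, 2003 (6×10 = 60 days in).
May 4, 2004 is 213 days after the start; 213 ÷ 10 = 21 remainder 3. Last occurrence in the window: #22 on May 1, 2004.
Occurrences #7 through #22: 16 in total.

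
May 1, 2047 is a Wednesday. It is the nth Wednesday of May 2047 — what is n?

Day 1 falls in week ⌈1/7⌉ of the month.
Days 1–7 hold the 1st Wednesday, 8–14 the 2nd, 15–21 the 3rd, 22–28 the 4th, 29–31 the 5th.
1 is in the range for the 1st.

1st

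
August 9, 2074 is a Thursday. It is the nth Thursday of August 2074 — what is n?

Day 9 falls in week ⌈9/7⌉ of the month.
Days 1–7 hold the 1st Thursday, 8–14 the 2nd, 15–21 the 3rd, 22–28 the 4th, 29–31 the 5th.
9 is in the range for the 2nd.

2nd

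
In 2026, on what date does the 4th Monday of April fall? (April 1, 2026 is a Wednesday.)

2026-04-27

April 2026 begins on a Wednesday, so the first Monday is April 6 (5 days later).
The 4th Monday is 3 weeks later: 6 + 21 = 27.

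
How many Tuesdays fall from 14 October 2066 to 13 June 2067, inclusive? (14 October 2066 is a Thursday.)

34

14 October 2066 is a Thursday; the first Tuesday on or after it is 19 October 2066 (5 days later).
From 19 October 2066 to 13 June 2067: 12 + 30 + 31 + 31 + 28 + 31 + 30 + 31 + 13 = 237 days (rest of October, November, December, January, February, March, April, May, June).
237 ÷ 7 = 33 full weeks with remainder 6, so 33 more Tuesdays after the first → 34.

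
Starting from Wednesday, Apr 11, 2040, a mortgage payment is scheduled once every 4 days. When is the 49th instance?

The 49th occurrence is 48 intervals after the first: 48 × 4 = 192 days after Apr 11, 2040.
Apr has 30 days — 19 days to the end of Apr leaves 173.
May has 31 days (142 left).
Jun has 30 days (112 left).
Jul has 31 days (81 left).
Aug has 31 days (50 left).
Sep has 30 days (20 left).
20 days into Oct → Oct 20, 2040.

Oct 20, 2040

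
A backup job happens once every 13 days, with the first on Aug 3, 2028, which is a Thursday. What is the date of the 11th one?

Dec 11, 2028

The 11th occurrence is 10 intervals after the first: 10 × 13 = 130 days after Aug 3, 2028.
Aug has 31 days — 28 days to the end of Aug leaves 102.
Sep has 30 days (72 left).
Oct has 31 days (41 left).
Nov has 30 days (11 left).
11 days into Dec → Dec 11, 2028.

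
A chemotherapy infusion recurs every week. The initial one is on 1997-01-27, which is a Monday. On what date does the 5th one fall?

1997-02-24

The 5th occurrence is 4 intervals after the first: 4 × 7 = 28 days after 1997-01-27.
January has 31 days — 4 days to the end of January leaves 24.
24 days into February → 1997-02-24.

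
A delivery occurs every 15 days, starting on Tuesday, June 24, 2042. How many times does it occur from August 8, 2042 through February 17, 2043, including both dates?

13

Occurrences land 15·i days after June 24, 2042 for i = 0, 1, 2, …
August 8, 2042 is 45 days after the start; 45 ÷ 15 = 3 remainder 0. First occurrence in the window: #4 on August 8, 2042 (3×15 = 45 days in).
February 17, 2043 is 238 days after the start; 238 ÷ 15 = 15 remainder 13. Last occurrence in the window: #16 on February 4, 2043.
Occurrences #4 through #16: 13 in total.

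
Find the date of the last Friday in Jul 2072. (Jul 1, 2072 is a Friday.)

Jul 29, 2072

Jul 2072 begins on a Friday, so the first Friday is Jul 1.
Jul 2072 has 31 days. Adding weeks: 1, 8, 15, 22, 29 — the last one ≤ 31 is the 29th.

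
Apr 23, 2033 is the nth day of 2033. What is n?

Days in months before Apr: 31 + 28 + 31 = 90.
Plus 23 days into Apr → day 113.

113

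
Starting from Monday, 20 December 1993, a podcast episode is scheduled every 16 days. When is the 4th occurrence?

6 February 1994

The 4th occurrence is 3 intervals after the first: 3 × 16 = 48 days after 20 December 1993.
December has 31 days — 11 days to the end of December leaves 37.
January has 31 days (6 left).
6 days into February → 6 February 1994.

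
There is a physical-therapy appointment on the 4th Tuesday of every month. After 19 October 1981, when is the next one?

October 1981 starts on a Thursday; its first Tuesday is the 6th, so the 4th Tuesday is the 27th — 27 October 1981.
27 October 1981 is after 19 October 1981, so that is the next one.

27 October 1981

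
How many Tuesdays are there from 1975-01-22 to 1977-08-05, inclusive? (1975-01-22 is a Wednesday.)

1975-01-22 is a Wednesday; the first Tuesday on or after it is 1975-01-28 (6 days later).
From 1975-01-28 to 1977-08-05: 337 + 366 + 217 = 920 days (rest of 1975, 1976, to 1977-08-05 in 1977).
920 ÷ 7 = 131 full weeks with remainder 3, so 131 more Tuesdays after the first → 132.

132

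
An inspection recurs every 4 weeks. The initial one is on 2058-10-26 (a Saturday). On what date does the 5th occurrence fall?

2059-02-15

The 5th occurrence is 4 intervals after the first: 4 × 28 = 112 days after 2058-10-26.
October has 31 days — 5 days to the end of October leaves 107.
November has 30 days (77 left).
December has 31 days (46 left).
January has 31 days (15 left).
15 days into February → 2059-02-15.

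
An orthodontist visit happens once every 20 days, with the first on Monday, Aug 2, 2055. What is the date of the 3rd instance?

The 3rd occurrence is 2 intervals after the first: 2 × 20 = 40 days after Aug 2, 2055.
Aug has 31 days — 29 days to the end of Aug leaves 11.
11 days into Sep → Sep 11, 2055.

Sep 11, 2055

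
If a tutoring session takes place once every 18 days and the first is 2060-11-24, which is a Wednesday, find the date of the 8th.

2061-03-30

The 8th occurrence is 7 intervals after the first: 7 × 18 = 126 days after 2060-11-24.
November has 30 days — 6 days to the end of November leaves 120.
December has 31 days (89 left).
January has 31 days (58 left).
February has 28 days (30 left).
30 days into March → 2061-03-30.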